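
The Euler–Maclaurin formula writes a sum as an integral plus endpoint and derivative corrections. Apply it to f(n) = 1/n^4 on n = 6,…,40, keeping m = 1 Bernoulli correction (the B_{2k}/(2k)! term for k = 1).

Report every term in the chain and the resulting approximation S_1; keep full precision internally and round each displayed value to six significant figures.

The integral term ∫_6^40 1/x^4 dx = 0.00153800.
Endpoint term: (f(6) + f(40))/2 = (0.000771605 + 3.90625e-07)/2 = 0.000385998.
Running total after boundary: 0.00192400.
Correction k=1: B_{2}/2! · (f^{(1)}(40) − f^{(1)}(6)) = 1/12 · (-3.90625e-08 − (-0.000514403)) = 4.28637e-05.

S_1 ≈ 0.00196686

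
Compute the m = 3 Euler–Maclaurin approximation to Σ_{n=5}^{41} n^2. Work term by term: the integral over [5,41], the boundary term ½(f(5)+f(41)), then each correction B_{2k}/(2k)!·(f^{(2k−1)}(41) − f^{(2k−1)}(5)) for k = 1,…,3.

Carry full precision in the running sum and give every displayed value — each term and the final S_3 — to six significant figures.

S_3 ≈ 23791.0

∫_5^41 x^2 dx evaluates to 22932.0.
½[f(5) + f(41)] = ½[25.0000 + 1681.00] = 853.000.
So far: 23785.0.
Order-1 term: 1/12 · (82.0000 − 10.0000) = 6.00000.
Running total after k=1: 23791.0.
Order-2 term: −1/720 · (0.00000 − 0.00000) = 0.00000.
Running total after k=2: 23791.0.
Order-3 term: 1/30240 · (0.00000 − 0.00000) = 0.00000.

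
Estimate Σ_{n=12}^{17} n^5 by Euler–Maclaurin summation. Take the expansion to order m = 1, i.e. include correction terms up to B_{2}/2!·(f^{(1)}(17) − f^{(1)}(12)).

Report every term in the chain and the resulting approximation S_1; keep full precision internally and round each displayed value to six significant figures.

∫_12^17 x^5 dx evaluates to 3.52526e+06.
Endpoint term: (f(12) + f(17))/2 = (248832 + 1.41986e+06)/2 = 834344.
Integral + boundary = 4.35961e+06.
Order-1 term: 1/12 · (417605 − 103680) = 26160.4.

S_1 ≈ 4.38577e+06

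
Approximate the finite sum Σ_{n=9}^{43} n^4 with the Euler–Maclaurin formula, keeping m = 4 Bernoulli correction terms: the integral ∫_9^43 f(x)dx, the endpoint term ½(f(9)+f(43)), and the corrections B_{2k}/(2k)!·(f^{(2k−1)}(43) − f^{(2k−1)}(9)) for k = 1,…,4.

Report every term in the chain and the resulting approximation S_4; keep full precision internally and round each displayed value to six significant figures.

∫_9^43 x^4 dx evaluates to 2.93899e+07.
Boundary: ½(f(9) + f(43)) = ½(6561.00 + 3.41880e+06) = 1.71268e+06.
So far: 3.11026e+07.
Correction k=1: B_{2}/2! · (f^{(1)}(43) − f^{(1)}(9)) = 1/12 · (318028 − 2916.00) = 26259.3.
Running total after k=1: 3.11288e+07.
Correction k=2: B_{4}/4! · (f^{(3)}(43) − f^{(3)}(9)) = −1/720 · (1032.00 − 216.000) = -1.13333.
Running total after k=2: 3.11288e+07.
Correction k=3: B_{6}/6! · (f^{(5)}(43) − f^{(5)}(9)) = 1/30240 · (0.00000 − 0.00000) = 0.00000.
Running total after k=3: 3.11288e+07.
Correction k=4: B_{8}/8! · (f^{(7)}(43) − f^{(7)}(9)) = −1/1209600 · (0.00000 − 0.00000) = 0.00000.

S_4 ≈ 3.11288e+07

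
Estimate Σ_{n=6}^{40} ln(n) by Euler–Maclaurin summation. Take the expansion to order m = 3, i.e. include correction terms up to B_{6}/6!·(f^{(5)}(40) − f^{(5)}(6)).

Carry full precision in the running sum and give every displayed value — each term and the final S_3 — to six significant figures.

S_3 ≈ 105.533

Integral: ∫_6^40 ln(x) dx = 102.805.
Boundary: ½(f(6) + f(40)) = ½(1.79176 + 3.68888) = 2.74032.
So far: 105.545.
Order-1 term: 1/12 · (0.0250000 − 0.166667) = -0.0118056.
Partial sum through k=1: 105.533.
Order-2 term: −1/720 · (3.12500e-05 − 0.00925926) = 1.28167e-05.
Partial sum through k=2: 105.533.
Order-3 term: 1/30240 · (2.34375e-07 − 0.00308642) = -1.02056e-07.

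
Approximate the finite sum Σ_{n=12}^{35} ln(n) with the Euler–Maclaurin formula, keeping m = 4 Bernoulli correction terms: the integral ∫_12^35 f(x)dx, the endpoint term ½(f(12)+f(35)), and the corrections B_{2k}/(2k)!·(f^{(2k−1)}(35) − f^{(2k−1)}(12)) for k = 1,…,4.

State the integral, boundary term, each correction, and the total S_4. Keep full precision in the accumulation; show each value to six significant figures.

∫_12^35 ln(x) dx evaluates to 71.6183.
Boundary: ½(f(12) + f(35)) = ½(2.48491 + 3.55535) = 3.02013.
Running total after boundary: 74.6384.
Correction k=1: B_{2}/2! · (f^{(1)}(35) − f^{(1)}(12)) = 1/12 · (0.0285714 − 0.0833333) = -0.00456349.
Partial sum through k=1: 74.6339.
Correction k=2: B_{4}/4! · (f^{(3)}(35) − f^{(3)}(12)) = −1/720 · (4.66472e-05 − 0.00115741) = 1.54272e-06.
Partial sum through k=2: 74.6339.
Correction k=3: B_{6}/6! · (f^{(5)}(35) − f^{(5)}(12)) = 1/30240 · (4.56952e-07 − 9.64506e-05) = -3.17439e-09.
Partial sum through k=3: 74.6339.
Correction k=4: B_{8}/8! · (f^{(7)}(35) − f^{(7)}(12)) = −1/1209600 · (1.11907e-08 − 2.00939e-05) = 1.66028e-11.

S_4 ≈ 74.6339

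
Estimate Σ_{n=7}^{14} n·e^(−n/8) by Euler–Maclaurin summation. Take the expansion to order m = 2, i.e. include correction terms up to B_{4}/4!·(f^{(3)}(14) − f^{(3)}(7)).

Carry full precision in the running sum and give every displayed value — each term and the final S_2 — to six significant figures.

The integral term ∫_7^14 x·e^(−x/8) dx = 19.4392.
Endpoint term: (f(7) + f(14))/2 = (2.91803 + 2.43284)/2 = 2.67543.
Integral + boundary = 22.1147.
Correction k=1: B_{2}/2! · (f^{(1)}(14) − f^{(1)}(7)) = 1/12 · (-0.130330 − 0.0521078) = -0.0152032.
Running total after k=1: 22.0995.
Correction k=2: B_{4}/4! · (f^{(3)}(14) − f^{(3)}(7)) = −1/720 · (0.00339402 − 0.0138411) = 1.45099e-05.

S_2 ≈ 22.0995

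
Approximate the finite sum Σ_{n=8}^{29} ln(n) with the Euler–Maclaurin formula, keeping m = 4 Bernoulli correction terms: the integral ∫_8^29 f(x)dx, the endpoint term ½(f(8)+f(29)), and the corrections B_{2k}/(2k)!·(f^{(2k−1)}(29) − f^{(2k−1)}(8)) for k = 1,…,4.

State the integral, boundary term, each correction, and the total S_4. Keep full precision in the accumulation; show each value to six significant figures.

S_4 ≈ 62.7319

∫_8^29 ln(x) dx evaluates to 60.0160.
Endpoint term: (f(8) + f(29))/2 = (2.07944 + 3.36730)/2 = 2.72337.
So far: 62.7394.
Order-1 term: 1/12 · (0.0344828 − 0.125000) = -0.00754310.
Running total after k=1: 62.7319.
Order-2 term: −1/720 · (8.20042e-05 − 0.00390625) = 5.31145e-06.
Running total after k=2: 62.7319.
Order-3 term: 1/30240 · (1.17010e-06 − 0.000732422) = -2.41816e-08.
Running total after k=3: 62.7319.
Order-4 term: −1/1209600 · (4.17394e-08 − 0.000343323) = 2.83797e-10.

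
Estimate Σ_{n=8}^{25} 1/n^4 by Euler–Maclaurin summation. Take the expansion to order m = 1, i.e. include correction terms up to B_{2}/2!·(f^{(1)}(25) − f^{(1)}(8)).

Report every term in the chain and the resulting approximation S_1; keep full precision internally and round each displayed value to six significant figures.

Integral: ∫_8^25 1/x^4 dx = 0.000629708.
Endpoint term: (f(8) + f(25))/2 = (0.000244141 + 2.56000e-06)/2 = 0.000123350.
Integral + boundary = 0.000753059.
k=1: B_{2}/(2)! × [f^{(1)}(25) − f^{(1)}(8)] = 1/12 × (-4.09600e-07 − (-0.000122070)) = 1.01384e-05.

S_1 ≈ 0.000763197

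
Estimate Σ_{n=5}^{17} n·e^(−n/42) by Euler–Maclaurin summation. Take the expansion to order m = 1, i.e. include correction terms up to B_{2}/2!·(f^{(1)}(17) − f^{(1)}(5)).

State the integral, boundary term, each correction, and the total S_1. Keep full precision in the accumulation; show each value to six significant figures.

The integral term ∫_5^17 x·e^(−x/42) dx = 99.2870.
Boundary: ½(f(5) + f(17)) = ½(4.43883 + 11.3413) = 7.89007.
Running total after boundary: 107.177.
Correction k=1: B_{2}/2! · (f^{(1)}(17) − f^{(1)}(5)) = 1/12 · (0.397105 − 0.782079) = -0.0320812.

S_1 ≈ 107.145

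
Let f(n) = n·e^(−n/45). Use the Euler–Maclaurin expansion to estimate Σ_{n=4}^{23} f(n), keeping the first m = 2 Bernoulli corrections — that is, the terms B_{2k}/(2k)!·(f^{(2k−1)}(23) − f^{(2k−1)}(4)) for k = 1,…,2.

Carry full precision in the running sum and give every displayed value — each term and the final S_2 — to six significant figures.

S_2 ≈ 190.666

The integral term ∫_4^23 x·e^(−x/45) dx = 181.983.
Endpoint term: (f(4) + f(23))/2 = (3.65979 + 13.7961)/2 = 8.72792.
So far: 190.711.
Order-1 term: 1/12 · (0.293250 − 0.833619) = -0.0450307.
Partial sum through k=1: 190.666.
Order-2 term: −1/720 · (0.000737238 − 0.00131532) = 8.02885e-07.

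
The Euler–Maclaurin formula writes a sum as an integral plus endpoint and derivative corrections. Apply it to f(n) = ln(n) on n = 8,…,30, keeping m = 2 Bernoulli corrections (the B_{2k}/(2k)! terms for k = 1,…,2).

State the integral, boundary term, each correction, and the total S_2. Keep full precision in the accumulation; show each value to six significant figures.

∫_8^30 ln(x) dx evaluates to 63.4004.
½[f(8) + f(30)] = ½[2.07944 + 3.40120] = 2.74032.
Integral + boundary = 66.1407.
Order-1 term: 1/12 · (0.0333333 − 0.125000) = -0.00763889.
After k=1: 66.1331.
Order-2 term: −1/720 · (7.40741e-05 − 0.00390625) = 5.32247e-06.

S_2 ≈ 66.1331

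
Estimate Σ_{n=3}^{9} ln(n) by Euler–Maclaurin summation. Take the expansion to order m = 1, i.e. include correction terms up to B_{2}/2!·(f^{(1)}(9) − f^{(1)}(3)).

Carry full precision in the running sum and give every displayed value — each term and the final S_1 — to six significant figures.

S_1 ≈ 12.1086

The integral term ∫_3^9 ln(x) dx = 10.4792.
½[f(3) + f(9)] = ½[1.09861 + 2.19722] = 1.64792.
Integral + boundary = 12.1271.
Correction k=1: B_{2}/2! · (f^{(1)}(9) − f^{(1)}(3)) = 1/12 · (0.111111 − 0.333333) = -0.0185185.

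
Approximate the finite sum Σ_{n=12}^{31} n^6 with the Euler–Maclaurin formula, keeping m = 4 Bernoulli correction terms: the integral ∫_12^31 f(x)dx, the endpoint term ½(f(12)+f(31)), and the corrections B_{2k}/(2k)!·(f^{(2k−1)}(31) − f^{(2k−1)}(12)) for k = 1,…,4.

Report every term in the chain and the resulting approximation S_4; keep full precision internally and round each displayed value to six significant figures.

The integral term ∫_12^31 x^6 dx = 3.92525e+09.
Boundary: ½(f(12) + f(31)) = ½(2.98598e+06 + 8.87504e+08) = 4.45245e+08.
So far: 4.37050e+09.
k=1: B_{2}/(2)! × [f^{(1)}(31) − f^{(1)}(12)] = 1/12 × (1.71775e+08 − 1.49299e+06) = 1.41902e+07.
After k=1: 4.38469e+09.
k=2: B_{4}/(4)! × [f^{(3)}(31) − f^{(3)}(12)] = −1/720 × (3.57492e+06 − 207360) = -4677.17.
After k=2: 4.38468e+09.
k=3: B_{6}/(6)! × [f^{(5)}(31) − f^{(5)}(12)] = 1/30240 × (22320.0 − 8640.00) = 0.452381.
After k=3: 4.38468e+09.
k=4: B_{8}/(8)! × [f^{(7)}(31) − f^{(7)}(12)] = −1/1209600 × (0.00000 − 0.00000) = 0.00000.

S_4 ≈ 4.38468e+09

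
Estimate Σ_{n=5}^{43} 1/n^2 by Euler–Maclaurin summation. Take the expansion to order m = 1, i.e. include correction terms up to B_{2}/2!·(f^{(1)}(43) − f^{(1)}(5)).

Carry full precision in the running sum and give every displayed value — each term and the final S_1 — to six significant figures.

Integral: ∫_5^43 1/x^2 dx = 0.176744.
½[f(5) + f(43)] = ½[0.0400000 + 0.000540833] = 0.0202704.
Integral + boundary = 0.197015.
Correction k=1: B_{2}/2! · (f^{(1)}(43) − f^{(1)}(5)) = 1/12 · (-2.51550e-05 − (-0.0160000)) = 0.00133124.

S_1 ≈ 0.198346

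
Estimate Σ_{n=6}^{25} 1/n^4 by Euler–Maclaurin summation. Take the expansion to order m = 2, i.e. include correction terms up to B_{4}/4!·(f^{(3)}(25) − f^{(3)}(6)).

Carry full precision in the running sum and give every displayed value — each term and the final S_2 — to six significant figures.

Integral: ∫_6^25 1/x^4 dx = 0.00152188.
½[f(6) + f(25)] = ½[0.000771605 + 2.56000e-06] = 0.000387082.
So far: 0.00190896.
k=1: B_{2}/(2)! × [f^{(1)}(25) − f^{(1)}(6)] = 1/12 × (-4.09600e-07 − (-0.000514403)) = 4.28328e-05.
Partial sum through k=1: 0.00195179.
k=2: B_{4}/(4)! × [f^{(3)}(25) − f^{(3)}(6)] = −1/720 × (-1.96608e-08 − (-0.000428669)) = -5.95347e-07.

S_2 ≈ 0.00195120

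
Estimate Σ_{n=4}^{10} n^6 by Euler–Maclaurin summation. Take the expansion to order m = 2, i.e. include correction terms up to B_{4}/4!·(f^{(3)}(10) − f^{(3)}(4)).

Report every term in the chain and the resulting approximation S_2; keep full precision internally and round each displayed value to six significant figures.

∫_4^10 x^6 dx evaluates to 1.42623e+06.
½[f(4) + f(10)] = ½[4096.00 + 1.00000e+06] = 502048.
Running total after boundary: 1.92828e+06.
k=1: B_{2}/(2)! × [f^{(1)}(10) − f^{(1)}(4)] = 1/12 × (600000 − 6144.00) = 49488.0.
Running total after k=1: 1.97777e+06.
k=2: B_{4}/(4)! × [f^{(3)}(10) − f^{(3)}(4)] = −1/720 × (120000 − 7680.00) = -156.000.

S_2 ≈ 1.97761e+06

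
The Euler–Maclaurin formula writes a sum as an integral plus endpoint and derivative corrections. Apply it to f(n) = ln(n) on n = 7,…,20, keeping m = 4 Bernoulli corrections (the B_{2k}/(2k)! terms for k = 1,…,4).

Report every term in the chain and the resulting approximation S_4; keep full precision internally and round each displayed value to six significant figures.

S_4 ≈ 35.7564

Integral: ∫_7^20 ln(x) dx = 33.2933.
½[f(7) + f(20)] = ½[1.94591 + 2.99573] = 2.47082.
Running total after boundary: 35.7641.
k=1: B_{2}/(2)! × [f^{(1)}(20) − f^{(1)}(7)] = 1/12 × (0.0500000 − 0.142857) = -0.00773810.
After k=1: 35.7564.
k=2: B_{4}/(4)! × [f^{(3)}(20) − f^{(3)}(7)] = −1/720 × (0.000250000 − 0.00583090) = 7.75126e-06.
After k=2: 35.7564.
k=3: B_{6}/(6)! × [f^{(5)}(20) − f^{(5)}(7)] = 1/30240 × (7.50000e-06 − 0.00142798) = -4.69734e-08.
After k=3: 35.7564.
k=4: B_{8}/(8)! × [f^{(7)}(20) − f^{(7)}(7)] = −1/1209600 × (5.62500e-07 − 0.000874271) = 7.22312e-10.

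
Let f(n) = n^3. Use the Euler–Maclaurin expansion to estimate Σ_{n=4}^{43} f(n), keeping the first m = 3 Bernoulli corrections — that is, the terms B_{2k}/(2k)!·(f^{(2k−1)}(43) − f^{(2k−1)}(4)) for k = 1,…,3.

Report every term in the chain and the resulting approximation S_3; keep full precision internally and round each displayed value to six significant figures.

Integral: ∫_4^43 x^3 dx = 854636.
Boundary: ½(f(4) + f(43)) = ½(64.0000 + 79507.0) = 39785.5.
Running total after boundary: 894422.
Order-1 term: 1/12 · (5547.00 − 48.0000) = 458.250.
Partial sum through k=1: 894880.
Order-2 term: −1/720 · (6.00000 − 6.00000) = 0.00000.
Partial sum through k=2: 894880.
Order-3 term: 1/30240 · (0.00000 − 0.00000) = 0.00000.

S_3 ≈ 894880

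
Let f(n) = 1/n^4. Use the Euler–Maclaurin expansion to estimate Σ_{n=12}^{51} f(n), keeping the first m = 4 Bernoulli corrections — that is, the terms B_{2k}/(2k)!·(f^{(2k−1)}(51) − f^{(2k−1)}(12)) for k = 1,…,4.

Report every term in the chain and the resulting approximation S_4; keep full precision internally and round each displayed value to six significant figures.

∫_12^51 1/x^4 dx evaluates to 0.000190388.
½[f(12) + f(51)] = ½[4.82253e-05 + 1.47815e-07] = 2.41866e-05.
So far: 0.000214575.
Correction k=1: B_{2}/2! · (f^{(1)}(51) − f^{(1)}(12)) = 1/12 · (-1.15934e-08 − (-1.60751e-05)) = 1.33863e-06.
Running total after k=1: 0.000215914.
Correction k=2: B_{4}/4! · (f^{(3)}(51) − f^{(3)}(12)) = −1/720 · (-1.33718e-10 − (-3.34898e-06)) = -4.65118e-09.
Running total after k=2: 0.000215909.
Correction k=3: B_{6}/6! · (f^{(5)}(51) − f^{(5)}(12)) = 1/30240 · (-2.87897e-12 − (-1.30238e-06)) = 4.30681e-11.
Running total after k=3: 0.000215909.
Correction k=4: B_{8}/8! · (f^{(7)}(51) − f^{(7)}(12)) = −1/1209600 · (-9.96185e-14 − (-8.13988e-07)) = -6.72940e-13.

S_4 ≈ 0.000215909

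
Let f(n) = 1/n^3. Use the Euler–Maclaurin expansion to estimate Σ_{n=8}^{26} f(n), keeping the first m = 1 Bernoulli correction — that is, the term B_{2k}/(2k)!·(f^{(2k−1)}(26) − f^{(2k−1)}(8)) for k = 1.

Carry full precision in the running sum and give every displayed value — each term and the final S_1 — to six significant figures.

S_1 ≈ 0.00813835

∫_8^26 1/x^3 dx evaluates to 0.00707286.
Endpoint term: (f(8) + f(26))/2 = (0.00195312 + 5.68958e-05)/2 = 0.00100501.
So far: 0.00807787.
Correction k=1: B_{2}/2! · (f^{(1)}(26) − f^{(1)}(8)) = 1/12 · (-6.56490e-06 − (-0.000732422)) = 6.04881e-05.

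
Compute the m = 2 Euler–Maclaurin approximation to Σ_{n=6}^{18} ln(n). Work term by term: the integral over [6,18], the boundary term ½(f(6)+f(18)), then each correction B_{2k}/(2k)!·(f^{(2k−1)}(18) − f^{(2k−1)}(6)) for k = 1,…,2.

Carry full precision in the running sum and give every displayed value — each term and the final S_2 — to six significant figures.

S_2 ≈ 31.6080

Integral: ∫_6^18 ln(x) dx = 29.2761.
Boundary: ½(f(6) + f(18)) = ½(1.79176 + 2.89037) = 2.34107.
Running total after boundary: 31.6172.
Order-1 term: 1/12 · (0.0555556 − 0.166667) = -0.00925926.
Partial sum through k=1: 31.6079.
Order-2 term: −1/720 · (0.000342936 − 0.00925926) = 1.23838e-05.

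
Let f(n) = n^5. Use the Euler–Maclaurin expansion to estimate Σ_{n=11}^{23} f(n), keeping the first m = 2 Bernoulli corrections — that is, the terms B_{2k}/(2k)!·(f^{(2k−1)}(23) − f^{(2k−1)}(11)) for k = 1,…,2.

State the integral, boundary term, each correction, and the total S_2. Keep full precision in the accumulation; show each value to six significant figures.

S_2 ≈ 2.77866e+07

Integral: ∫_11^23 x^5 dx = 2.43774e+07.
½[f(11) + f(23)] = ½[161051 + 6.43634e+06] = 3.29870e+06.
So far: 2.76761e+07.
k=1: B_{2}/(2)! × [f^{(1)}(23) − f^{(1)}(11)] = 1/12 × (1.39920e+06 − 73205.0) = 110500.
After k=1: 2.77866e+07.
k=2: B_{4}/(4)! × [f^{(3)}(23) − f^{(3)}(11)] = −1/720 × (31740.0 − 7260.00) = -34.0000.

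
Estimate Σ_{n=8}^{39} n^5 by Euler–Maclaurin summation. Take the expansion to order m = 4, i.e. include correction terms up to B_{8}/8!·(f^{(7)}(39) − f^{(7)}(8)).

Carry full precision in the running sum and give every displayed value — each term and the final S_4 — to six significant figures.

The integral term ∫_8^39 x^5 dx = 5.86414e+08.
Endpoint term: (f(8) + f(39))/2 = (32768.0 + 9.02242e+07)/2 = 4.51285e+07.
So far: 6.31542e+08.
Order-1 term: 1/12 · (1.15672e+07 − 20480.0) = 962227.
Running total after k=1: 6.32504e+08.
Order-2 term: −1/720 · (91260.0 − 3840.00) = -121.417.
Running total after k=2: 6.32504e+08.
Order-3 term: 1/30240 · (120.000 − 120.000) = 0.00000.
Running total after k=3: 6.32504e+08.
Order-4 term: −1/1209600 · (0.00000 − 0.00000) = 0.00000.

S_4 ≈ 6.32504e+08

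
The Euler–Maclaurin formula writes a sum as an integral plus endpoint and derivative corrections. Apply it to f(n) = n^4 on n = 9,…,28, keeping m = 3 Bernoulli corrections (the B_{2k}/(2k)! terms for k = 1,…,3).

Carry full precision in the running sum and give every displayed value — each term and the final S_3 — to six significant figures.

S_3 ≈ 3.74795e+06

Integral: ∫_9^28 x^4 dx = 3.43026e+06.
Endpoint term: (f(9) + f(28))/2 = (6561.00 + 614656)/2 = 310608.
Running total after boundary: 3.74087e+06.
Correction k=1: B_{2}/2! · (f^{(1)}(28) − f^{(1)}(9)) = 1/12 · (87808.0 − 2916.00) = 7074.33.
Partial sum through k=1: 3.74795e+06.
Correction k=2: B_{4}/4! · (f^{(3)}(28) − f^{(3)}(9)) = −1/720 · (672.000 − 216.000) = -0.633333.
Partial sum through k=2: 3.74795e+06.
Correction k=3: B_{6}/6! · (f^{(5)}(28) − f^{(5)}(9)) = 1/30240 · (0.00000 − 0.00000) = 0.00000.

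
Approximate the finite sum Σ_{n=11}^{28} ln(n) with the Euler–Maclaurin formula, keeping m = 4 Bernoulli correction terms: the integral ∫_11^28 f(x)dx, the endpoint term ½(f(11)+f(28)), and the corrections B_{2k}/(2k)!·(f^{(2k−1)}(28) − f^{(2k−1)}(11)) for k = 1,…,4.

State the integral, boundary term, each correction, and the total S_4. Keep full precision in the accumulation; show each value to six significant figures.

The integral term ∫_11^28 ln(x) dx = 49.9249.
½[f(11) + f(28)] = ½[2.39790 + 3.33220] = 2.86505.
Integral + boundary = 52.7899.
k=1: B_{2}/(2)! × [f^{(1)}(28) − f^{(1)}(11)] = 1/12 × (0.0357143 − 0.0909091) = -0.00459957.
After k=1: 52.7853.
k=2: B_{4}/(4)! × [f^{(3)}(28) − f^{(3)}(11)] = −1/720 × (9.11079e-05 − 0.00150263) = 1.96045e-06.
After k=2: 52.7853.
k=3: B_{6}/(6)! × [f^{(5)}(28) − f^{(5)}(11)] = 1/30240 × (1.39451e-06 − 0.000149021) = -4.88183e-09.
After k=3: 52.7853.
k=4: B_{8}/(8)! × [f^{(7)}(28) − f^{(7)}(11)] = −1/1209600 × (5.33613e-08 − 3.69474e-05) = 3.05010e-11.

S_4 ≈ 52.7853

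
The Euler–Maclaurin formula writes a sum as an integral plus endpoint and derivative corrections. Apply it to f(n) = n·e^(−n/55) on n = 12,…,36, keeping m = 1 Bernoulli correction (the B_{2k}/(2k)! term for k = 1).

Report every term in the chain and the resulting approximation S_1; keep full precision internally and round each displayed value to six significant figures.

∫_12^36 x·e^(−x/55) dx evaluates to 361.674.
Endpoint term: (f(12) + f(36))/2 = (9.64775 + 18.7084)/2 = 14.1781.
So far: 375.852.
k=1: B_{2}/(2)! × [f^{(1)}(36) − f^{(1)}(12)] = 1/12 × (0.179525 − 0.628566) = -0.0374200.

S_1 ≈ 375.815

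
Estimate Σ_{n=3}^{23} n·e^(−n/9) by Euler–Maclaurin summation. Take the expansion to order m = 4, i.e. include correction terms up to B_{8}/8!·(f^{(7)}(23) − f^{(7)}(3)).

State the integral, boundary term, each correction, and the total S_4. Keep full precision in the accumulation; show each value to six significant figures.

S_4 ≈ 56.9404

Integral: ∫_3^23 x·e^(−x/9) dx = 55.0224.
Boundary: ½(f(3) + f(23)) = ½(2.14959 + 1.78593) = 1.96776.
Integral + boundary = 56.9902.
Correction k=1: B_{2}/2! · (f^{(1)}(23) − f^{(1)}(3)) = 1/12 · (-0.120787 − 0.477688) = -0.0498729.
After k=1: 56.9403.
Correction k=2: B_{4}/4! · (f^{(3)}(23) − f^{(3)}(3)) = −1/720 · (0.000426058 − 0.0235895) = 3.21715e-05.
After k=2: 56.9404.
Correction k=3: B_{6}/6! · (f^{(5)}(23) − f^{(5)}(3)) = 1/30240 · (2.89299e-05 − 0.000509650) = -1.58968e-08.
After k=3: 56.9404.
Correction k=4: B_{8}/8! · (f^{(7)}(23) − f^{(7)}(3)) = −1/1209600 · (6.49380e-07 − 8.98853e-06) = 6.89414e-12.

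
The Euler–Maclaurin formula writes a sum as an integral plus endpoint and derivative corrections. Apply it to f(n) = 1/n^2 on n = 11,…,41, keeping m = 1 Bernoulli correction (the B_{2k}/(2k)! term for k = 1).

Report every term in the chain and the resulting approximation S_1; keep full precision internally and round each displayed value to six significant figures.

Integral: ∫_11^41 1/x^2 dx = 0.0665188.
Boundary: ½(f(11) + f(41)) = ½(0.00826446 + 0.000594884) = 0.00442967.
So far: 0.0709485.
Order-1 term: 1/12 · (-2.90187e-05 − (-0.00150263)) = 0.000122801.

S_1 ≈ 0.0710713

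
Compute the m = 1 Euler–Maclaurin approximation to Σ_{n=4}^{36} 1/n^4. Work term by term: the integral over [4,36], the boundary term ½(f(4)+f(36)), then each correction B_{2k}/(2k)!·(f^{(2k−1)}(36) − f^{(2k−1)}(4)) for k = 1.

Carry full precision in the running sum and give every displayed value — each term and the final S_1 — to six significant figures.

∫_4^36 1/x^4 dx evaluates to 0.00520119.
Endpoint term: (f(4) + f(36))/2 = (0.00390625 + 5.95374e-07)/2 = 0.00195342.
So far: 0.00715461.
Order-1 term: 1/12 · (-6.61527e-08 − (-0.00390625)) = 0.000325515.

S_1 ≈ 0.00748013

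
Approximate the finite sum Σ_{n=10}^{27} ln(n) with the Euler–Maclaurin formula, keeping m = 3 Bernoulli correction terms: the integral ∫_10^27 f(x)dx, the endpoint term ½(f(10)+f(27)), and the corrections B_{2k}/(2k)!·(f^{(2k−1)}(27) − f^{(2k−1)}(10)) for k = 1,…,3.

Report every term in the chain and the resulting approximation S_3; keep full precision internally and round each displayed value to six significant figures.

S_3 ≈ 51.7557

The integral term ∫_10^27 ln(x) dx = 48.9617.
½[f(10) + f(27)] = ½[2.30259 + 3.29584] = 2.79921.
Running total after boundary: 51.7610.
Correction k=1: B_{2}/2! · (f^{(1)}(27) − f^{(1)}(10)) = 1/12 · (0.0370370 − 0.100000) = -0.00524691.
After k=1: 51.7557.
Correction k=2: B_{4}/4! · (f^{(3)}(27) − f^{(3)}(10)) = −1/720 · (0.000101611 − 0.00200000) = 2.63665e-06.
After k=2: 51.7557.
Correction k=3: B_{6}/6! · (f^{(5)}(27) − f^{(5)}(10)) = 1/30240 · (1.67260e-06 − 0.000240000) = -7.88120e-09.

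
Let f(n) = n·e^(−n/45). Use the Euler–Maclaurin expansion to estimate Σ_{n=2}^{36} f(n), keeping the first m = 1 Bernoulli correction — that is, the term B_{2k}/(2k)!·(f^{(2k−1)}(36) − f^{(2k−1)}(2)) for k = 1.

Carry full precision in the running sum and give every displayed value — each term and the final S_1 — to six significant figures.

Integral: ∫_2^36 x·e^(−x/45) dx = 385.254.
Boundary: ½(f(2) + f(36)) = ½(1.91306 + 16.1758) = 9.04445.
Running total after boundary: 394.299.
k=1: B_{2}/(2)! × [f^{(1)}(36) − f^{(1)}(2)] = 1/12 × (0.0898658 − 0.914016) = -0.0686792.

S_1 ≈ 394.230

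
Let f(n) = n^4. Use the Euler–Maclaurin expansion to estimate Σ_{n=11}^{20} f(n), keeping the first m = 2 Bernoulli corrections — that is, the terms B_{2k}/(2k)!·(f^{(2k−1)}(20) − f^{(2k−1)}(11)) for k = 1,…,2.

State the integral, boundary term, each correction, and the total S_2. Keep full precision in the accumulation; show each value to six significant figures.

∫_11^20 x^4 dx evaluates to 607790.
Boundary: ½(f(11) + f(20)) = ½(14641.0 + 160000) = 87320.5.
Running total after boundary: 695110.
Order-1 term: 1/12 · (32000.0 − 5324.00) = 2223.00.
Running total after k=1: 697333.
Order-2 term: −1/720 · (480.000 − 264.000) = -0.300000.

S_2 ≈ 697333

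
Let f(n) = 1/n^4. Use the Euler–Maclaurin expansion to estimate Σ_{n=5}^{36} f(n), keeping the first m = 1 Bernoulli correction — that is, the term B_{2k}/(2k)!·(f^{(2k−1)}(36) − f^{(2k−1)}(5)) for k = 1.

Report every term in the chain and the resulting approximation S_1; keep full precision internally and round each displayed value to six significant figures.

S_1 ≈ 0.00356648

The integral term ∫_5^36 1/x^4 dx = 0.00265952.
½[f(5) + f(36)] = ½[0.00160000 + 5.95374e-07] = 0.000800298.
Running total after boundary: 0.00345982.
Order-1 term: 1/12 · (-6.61527e-08 − (-0.00128000)) = 0.000106661.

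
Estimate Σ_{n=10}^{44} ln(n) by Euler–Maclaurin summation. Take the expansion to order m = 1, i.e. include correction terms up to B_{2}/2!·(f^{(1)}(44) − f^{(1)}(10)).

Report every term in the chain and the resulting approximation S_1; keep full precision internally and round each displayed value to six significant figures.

S_1 ≈ 112.515

The integral term ∫_10^44 ln(x) dx = 109.478.
Endpoint term: (f(10) + f(44))/2 = (2.30259 + 3.78419)/2 = 3.04339.
Integral + boundary = 112.522.
k=1: B_{2}/(2)! × [f^{(1)}(44) − f^{(1)}(10)] = 1/12 × (0.0227273 − 0.100000) = -0.00643939.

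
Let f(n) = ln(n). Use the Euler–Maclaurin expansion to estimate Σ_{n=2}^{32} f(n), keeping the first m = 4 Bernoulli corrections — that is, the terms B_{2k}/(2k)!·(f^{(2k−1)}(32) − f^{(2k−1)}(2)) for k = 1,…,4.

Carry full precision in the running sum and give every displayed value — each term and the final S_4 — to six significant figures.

Integral: ∫_2^32 ln(x) dx = 79.5173.
Endpoint term: (f(2) + f(32))/2 = (0.693147 + 3.46574)/2 = 2.07944.
Running total after boundary: 81.5967.
Order-1 term: 1/12 · (0.0312500 − 0.500000) = -0.0390625.
Running total after k=1: 81.5576.
Order-2 term: −1/720 · (6.10352e-05 − 0.250000) = 0.000347137.
Running total after k=2: 81.5580.
Order-3 term: 1/30240 · (7.15256e-07 − 0.750000) = -2.48016e-05.
Running total after k=3: 81.5580.
Order-4 term: −1/1209600 · (2.09548e-08 − 5.62500) = 4.65030e-06.

S_4 ≈ 81.5580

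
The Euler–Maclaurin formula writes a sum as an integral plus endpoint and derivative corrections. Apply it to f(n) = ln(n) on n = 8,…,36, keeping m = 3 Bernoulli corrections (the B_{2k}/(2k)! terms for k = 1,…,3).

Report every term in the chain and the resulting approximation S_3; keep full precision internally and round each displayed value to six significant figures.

Integral: ∫_8^36 ln(x) dx = 84.3711.
½[f(8) + f(36)] = ½[2.07944 + 3.58352] = 2.83148.
Running total after boundary: 87.2026.
Order-1 term: 1/12 · (0.0277778 − 0.125000) = -0.00810185.
Partial sum through k=1: 87.1945.
Order-2 term: −1/720 · (4.28669e-05 − 0.00390625) = 5.36581e-06.
Partial sum through k=2: 87.1945.
Order-3 term: 1/30240 · (3.96916e-07 − 0.000732422) = -2.42072e-08.

S_3 ≈ 87.1945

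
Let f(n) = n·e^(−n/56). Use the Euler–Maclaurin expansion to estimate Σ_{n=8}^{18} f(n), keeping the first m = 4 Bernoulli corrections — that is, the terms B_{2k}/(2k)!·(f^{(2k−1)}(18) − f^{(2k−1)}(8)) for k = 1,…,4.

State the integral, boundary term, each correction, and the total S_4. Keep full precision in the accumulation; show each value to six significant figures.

S_4 ≈ 111.997

The integral term ∫_8^18 x·e^(−x/56) dx = 102.025.
Endpoint term: (f(8) + f(18))/2 = (6.93502 + 13.0520)/2 = 9.99352.
Integral + boundary = 112.018.
k=1: B_{2}/(2)! × [f^{(1)}(18) − f^{(1)}(8)] = 1/12 × (0.492041 − 0.743038) = -0.0209165.
After k=1: 111.997.
k=2: B_{4}/(4)! × [f^{(3)}(18) − f^{(3)}(8)] = −1/720 × (0.000619345 − 0.000789794) = 2.36735e-07.
After k=2: 111.997.
k=3: B_{6}/(6)! × [f^{(5)}(18) − f^{(5)}(8)] = 1/30240 × (3.44958e-07 − 4.28141e-07) = -2.75075e-12.
After k=3: 111.997.
k=4: B_{8}/(8)! × [f^{(7)}(18) − f^{(7)}(8)] = −1/1209600 × (1.57022e-10 − 1.92740e-10) = 2.95291e-17.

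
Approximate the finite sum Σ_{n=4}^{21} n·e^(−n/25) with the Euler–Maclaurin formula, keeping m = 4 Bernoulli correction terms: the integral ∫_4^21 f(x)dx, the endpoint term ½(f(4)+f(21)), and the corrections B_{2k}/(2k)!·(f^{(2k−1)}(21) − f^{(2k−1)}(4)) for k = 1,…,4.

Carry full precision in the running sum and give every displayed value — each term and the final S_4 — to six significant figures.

S_4 ≈ 127.521

∫_4^21 x·e^(−x/25) dx evaluates to 121.337.
½[f(4) + f(21)] = ½[3.40858 + 9.06592] = 6.23725.
So far: 127.574.
Correction k=1: B_{2}/2! · (f^{(1)}(21) − f^{(1)}(4)) = 1/12 · (0.0690737 − 0.715801) = -0.0538939.
Running total after k=1: 127.520.
Correction k=2: B_{4}/4! · (f^{(3)}(21) − f^{(3)}(4)) = −1/720 · (0.00149199 − 0.00387214) = 3.30576e-06.
Running total after k=2: 127.521.
Correction k=3: B_{6}/6! · (f^{(5)}(21) − f^{(5)}(4)) = 1/30240 · (4.59754e-06 − 1.05584e-05) = -1.97118e-10.
Running total after k=3: 127.521.
Correction k=4: B_{8}/8! · (f^{(7)}(21) − f^{(7)}(4)) = −1/1209600 · (1.08926e-08 − 2.38742e-08) = 1.07321e-14.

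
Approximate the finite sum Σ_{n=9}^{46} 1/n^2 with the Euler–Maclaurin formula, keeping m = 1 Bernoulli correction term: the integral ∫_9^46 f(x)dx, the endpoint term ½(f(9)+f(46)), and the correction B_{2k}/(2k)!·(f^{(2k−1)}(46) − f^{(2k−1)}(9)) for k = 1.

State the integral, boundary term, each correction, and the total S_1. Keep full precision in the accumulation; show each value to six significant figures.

S_1 ≈ 0.0960080

Integral: ∫_9^46 1/x^2 dx = 0.0893720.
Boundary: ½(f(9) + f(46)) = ½(0.0123457 + 0.000472590) = 0.00640913.
Running total after boundary: 0.0957811.
Correction k=1: B_{2}/2! · (f^{(1)}(46) − f^{(1)}(9)) = 1/12 · (-2.05474e-05 − (-0.00274348)) = 0.000226911.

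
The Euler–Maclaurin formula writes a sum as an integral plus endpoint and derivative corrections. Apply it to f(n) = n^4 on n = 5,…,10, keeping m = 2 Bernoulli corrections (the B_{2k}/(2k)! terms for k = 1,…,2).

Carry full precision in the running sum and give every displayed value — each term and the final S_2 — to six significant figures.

S_2 ≈ 24979.0

The integral term ∫_5^10 x^4 dx = 19375.0.
½[f(5) + f(10)] = ½[625.000 + 10000.0] = 5312.50.
Running total after boundary: 24687.5.
k=1: B_{2}/(2)! × [f^{(1)}(10) − f^{(1)}(5)] = 1/12 × (4000.00 − 500.000) = 291.667.
Partial sum through k=1: 24979.2.
k=2: B_{4}/(4)! × [f^{(3)}(10) − f^{(3)}(5)] = −1/720 × (240.000 − 120.000) = -0.166667.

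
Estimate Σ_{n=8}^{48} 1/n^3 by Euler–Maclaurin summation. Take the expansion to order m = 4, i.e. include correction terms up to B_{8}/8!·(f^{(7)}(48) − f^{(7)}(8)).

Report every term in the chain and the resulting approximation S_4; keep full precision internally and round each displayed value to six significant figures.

∫_8^48 1/x^3 dx evaluates to 0.00759549.
Boundary: ½(f(8) + f(48)) = ½(0.00195312 + 9.04225e-06) = 0.000981084.
Integral + boundary = 0.00857657.
Order-1 term: 1/12 · (-5.65140e-07 − (-0.000732422)) = 6.09881e-05.
Running total after k=1: 0.00863756.
Order-2 term: −1/720 · (-4.90573e-09 − (-0.000228882)) = -3.17885e-07.
Running total after k=2: 0.00863724.
Order-3 term: 1/30240 · (-8.94274e-11 − (-0.000150204)) = 4.96705e-09.
Running total after k=3: 0.00863724.
Order-4 term: −1/1209600 · (-2.79461e-12 − (-0.000168979)) = -1.39698e-10.

S_4 ≈ 0.00863724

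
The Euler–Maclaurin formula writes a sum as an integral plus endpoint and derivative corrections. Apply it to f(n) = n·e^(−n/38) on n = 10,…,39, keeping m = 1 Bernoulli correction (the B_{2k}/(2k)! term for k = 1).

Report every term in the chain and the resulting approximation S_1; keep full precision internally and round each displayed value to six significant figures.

S_1 ≈ 364.288

The integral term ∫_10^39 x·e^(−x/38) dx = 353.506.
½[f(10) + f(39)] = ½[7.68621 + 13.9747] = 10.8304.
So far: 364.336.
Correction k=1: B_{2}/2! · (f^{(1)}(39) − f^{(1)}(10)) = 1/12 · (-0.00942960 − 0.566352) = -0.0479818.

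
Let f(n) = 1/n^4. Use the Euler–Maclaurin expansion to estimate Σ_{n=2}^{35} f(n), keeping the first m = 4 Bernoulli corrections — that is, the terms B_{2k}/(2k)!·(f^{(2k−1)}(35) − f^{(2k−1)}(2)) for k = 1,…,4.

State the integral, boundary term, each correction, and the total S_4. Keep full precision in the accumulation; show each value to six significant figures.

S_4 ≈ 0.0822137

∫_2^35 1/x^4 dx evaluates to 0.0416589.
½[f(2) + f(35)] = ½[0.0625000 + 6.66389e-07] = 0.0312503.
So far: 0.0729092.
Correction k=1: B_{2}/2! · (f^{(1)}(35) − f^{(1)}(2)) = 1/12 · (-7.61587e-08 − (-0.125000)) = 0.0104167.
Partial sum through k=1: 0.0833259.
Correction k=2: B_{4}/4! · (f^{(3)}(35) − f^{(3)}(2)) = −1/720 · (-1.86511e-09 − (-0.937500)) = -0.00130208.
Partial sum through k=2: 0.0820238.
Correction k=3: B_{6}/6! · (f^{(5)}(35) − f^{(5)}(2)) = 1/30240 · (-8.52623e-11 − (-13.1250)) = 0.000434028.
Partial sum through k=3: 0.0824578.
Correction k=4: B_{8}/8! · (f^{(7)}(35) − f^{(7)}(2)) = −1/1209600 · (-6.26417e-12 − (-295.312)) = -0.000244141.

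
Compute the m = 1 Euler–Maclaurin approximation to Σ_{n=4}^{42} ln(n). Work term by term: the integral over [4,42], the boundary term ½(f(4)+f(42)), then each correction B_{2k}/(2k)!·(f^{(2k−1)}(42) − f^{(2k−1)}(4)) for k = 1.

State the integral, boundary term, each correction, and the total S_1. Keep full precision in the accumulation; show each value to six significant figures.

∫_4^42 ln(x) dx evaluates to 113.437.
Boundary: ½(f(4) + f(42)) = ½(1.38629 + 3.73767) = 2.56198.
Running total after boundary: 115.999.
Correction k=1: B_{2}/2! · (f^{(1)}(42) − f^{(1)}(4)) = 1/12 · (0.0238095 − 0.250000) = -0.0188492.

S_1 ≈ 115.980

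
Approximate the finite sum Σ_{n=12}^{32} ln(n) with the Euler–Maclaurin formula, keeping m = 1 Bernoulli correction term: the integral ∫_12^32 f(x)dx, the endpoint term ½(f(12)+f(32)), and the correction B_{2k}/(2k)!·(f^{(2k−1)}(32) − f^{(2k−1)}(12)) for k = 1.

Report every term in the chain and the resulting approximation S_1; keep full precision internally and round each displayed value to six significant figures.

The integral term ∫_12^32 ln(x) dx = 61.0847.
Boundary: ½(f(12) + f(32)) = ½(2.48491 + 3.46574) = 2.97532.
So far: 64.0600.
Order-1 term: 1/12 · (0.0312500 − 0.0833333) = -0.00434028.

S_1 ≈ 64.0557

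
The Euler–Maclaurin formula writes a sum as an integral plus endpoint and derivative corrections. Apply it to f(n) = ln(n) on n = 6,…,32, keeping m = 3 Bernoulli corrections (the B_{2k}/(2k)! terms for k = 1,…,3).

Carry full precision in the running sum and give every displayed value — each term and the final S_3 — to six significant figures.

S_3 ≈ 76.7705

The integral term ∫_6^32 ln(x) dx = 74.1530.
Endpoint term: (f(6) + f(32))/2 = (1.79176 + 3.46574)/2 = 2.62875.
So far: 76.7817.
k=1: B_{2}/(2)! × [f^{(1)}(32) − f^{(1)}(6)] = 1/12 × (0.0312500 − 0.166667) = -0.0112847.
Partial sum through k=1: 76.7705.
k=2: B_{4}/(4)! × [f^{(3)}(32) − f^{(3)}(6)] = −1/720 × (6.10352e-05 − 0.00925926) = 1.27753e-05.
Partial sum through k=2: 76.7705.
k=3: B_{6}/(6)! × [f^{(5)}(32) − f^{(5)}(6)] = 1/30240 × (7.15256e-07 − 0.00308642) = -1.02040e-07.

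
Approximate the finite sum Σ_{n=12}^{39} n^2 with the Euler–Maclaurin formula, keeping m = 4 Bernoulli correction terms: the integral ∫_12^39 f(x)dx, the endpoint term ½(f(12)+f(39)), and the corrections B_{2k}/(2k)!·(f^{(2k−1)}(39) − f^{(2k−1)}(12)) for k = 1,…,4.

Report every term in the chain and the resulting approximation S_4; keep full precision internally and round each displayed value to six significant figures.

S_4 ≈ 20034.0

Integral: ∫_12^39 x^2 dx = 19197.0.
½[f(12) + f(39)] = ½[144.000 + 1521.00] = 832.500.
Running total after boundary: 20029.5.
k=1: B_{2}/(2)! × [f^{(1)}(39) − f^{(1)}(12)] = 1/12 × (78.0000 − 24.0000) = 4.50000.
Partial sum through k=1: 20034.0.
k=2: B_{4}/(4)! × [f^{(3)}(39) − f^{(3)}(12)] = −1/720 × (0.00000 − 0.00000) = 0.00000.
Partial sum through k=2: 20034.0.
k=3: B_{6}/(6)! × [f^{(5)}(39) − f^{(5)}(12)] = 1/30240 × (0.00000 − 0.00000) = 0.00000.
Partial sum through k=3: 20034.0.
k=4: B_{8}/(8)! × [f^{(7)}(39) − f^{(7)}(12)] = −1/1209600 × (0.00000 − 0.00000) = 0.00000.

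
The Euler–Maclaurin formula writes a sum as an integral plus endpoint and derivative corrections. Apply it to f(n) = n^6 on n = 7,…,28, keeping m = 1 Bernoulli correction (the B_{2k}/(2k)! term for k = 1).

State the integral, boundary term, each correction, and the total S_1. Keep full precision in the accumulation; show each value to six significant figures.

S_1 ≈ 2.17704e+09

Integral: ∫_7^28 x^6 dx = 1.92744e+09.
½[f(7) + f(28)] = ½[117649 + 4.81890e+08] = 2.41004e+08.
Running total after boundary: 2.16845e+09.
Correction k=1: B_{2}/2! · (f^{(1)}(28) − f^{(1)}(7)) = 1/12 · (1.03262e+08 − 100842) = 8.59678e+06.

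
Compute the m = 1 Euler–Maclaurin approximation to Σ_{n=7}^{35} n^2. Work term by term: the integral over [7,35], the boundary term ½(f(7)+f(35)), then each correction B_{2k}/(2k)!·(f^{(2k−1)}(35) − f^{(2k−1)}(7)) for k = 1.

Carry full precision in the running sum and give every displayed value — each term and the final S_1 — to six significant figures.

S_1 ≈ 14819.0

The integral term ∫_7^35 x^2 dx = 14177.3.
Endpoint term: (f(7) + f(35))/2 = (49.0000 + 1225.00)/2 = 637.000.
Integral + boundary = 14814.3.
Correction k=1: B_{2}/2! · (f^{(1)}(35) − f^{(1)}(7)) = 1/12 · (70.0000 − 14.0000) = 4.66667.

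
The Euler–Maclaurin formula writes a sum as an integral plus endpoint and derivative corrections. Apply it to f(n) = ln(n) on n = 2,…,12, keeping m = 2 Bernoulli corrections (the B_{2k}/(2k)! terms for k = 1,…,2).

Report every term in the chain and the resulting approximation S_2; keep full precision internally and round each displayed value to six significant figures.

∫_2^12 ln(x) dx evaluates to 18.4326.
½[f(2) + f(12)] = ½[0.693147 + 2.48491] = 1.58903.
Integral + boundary = 20.0216.
k=1: B_{2}/(2)! × [f^{(1)}(12) − f^{(1)}(2)] = 1/12 × (0.0833333 − 0.500000) = -0.0347222.
After k=1: 19.9869.
k=2: B_{4}/(4)! × [f^{(3)}(12) − f^{(3)}(2)] = −1/720 × (0.00115741 − 0.250000) = 0.000345615.

S_2 ≈ 19.9872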